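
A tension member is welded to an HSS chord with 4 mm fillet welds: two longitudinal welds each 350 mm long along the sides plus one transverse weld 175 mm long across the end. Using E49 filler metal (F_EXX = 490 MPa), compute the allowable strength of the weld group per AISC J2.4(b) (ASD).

R_n/Ω ≈ 364 kN

t_e = 0.707 × 4 = 2.828 mm.
R_nwl = 0.6 × 490 × 2.828 × 700 × 10⁻³ = 582 kN (longitudinal, 2 welds).
R_nwt = 0.6 × 490 × 2.828 × 175 × 10⁻³ = 145.5 kN (transverse, base value).
(i) R_nwl + R_nwt = 727.5 kN; (ii) 0.85 R_nwl + 1.5 R_nwt = 713 kN.
R_n = max = 727.5 kN [governs: (i)]; R_n/Ω = 363.8 kN.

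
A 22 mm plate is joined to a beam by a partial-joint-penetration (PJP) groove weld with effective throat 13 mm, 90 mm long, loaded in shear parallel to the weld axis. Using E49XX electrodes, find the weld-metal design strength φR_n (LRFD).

E49XX → F_EXX = 490 MPa.
Effective throat (given) t_e = 13 mm.
A_we = 13 × 90 = 1170 mm².
F_nw = 0.6 F_EXX = 294 MPa.
φR_n = 0.75 × 294 × 1170 × 10⁻³ = 258 kN.

φR_n ≈ 258 kN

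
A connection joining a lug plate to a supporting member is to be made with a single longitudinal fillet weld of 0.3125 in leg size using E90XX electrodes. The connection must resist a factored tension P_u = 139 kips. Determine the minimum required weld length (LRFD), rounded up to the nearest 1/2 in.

E90XX → F_EXX = 90 ksi.
Throat t_e = 0.707 × 0.3125 = 0.2209 in.
φr_n = 0.75 × 0.6 × 90 × 0.2209 = 8.948 kips/in.
L_req = P_u / φr_n = 139 / 8.948 = 15.53 in total.
Round up → use L = 16 in.

L = 16 in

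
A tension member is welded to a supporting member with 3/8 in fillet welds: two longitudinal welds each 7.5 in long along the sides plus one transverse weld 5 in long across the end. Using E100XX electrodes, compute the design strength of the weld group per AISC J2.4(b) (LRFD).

E100XX → F_EXX = 100 ksi.
t_e = 0.707 × 0.375 = 0.2651 in.
R_nwl = 0.6 × 100 × 0.2651 × 15 = 238.6 kips (longitudinal, 2 welds).
R_nwt = 0.6 × 100 × 0.2651 × 5 = 79.54 kips (transverse, base value).
(i) R_nwl + R_nwt = 318.2 kips; (ii) 0.85 R_nwl + 1.5 R_nwt = 322.1 kips.
R_n = max = 322.1 kips [governs: (ii)]; φR_n = 241.6 kips.

φR_n ≈ 242 kips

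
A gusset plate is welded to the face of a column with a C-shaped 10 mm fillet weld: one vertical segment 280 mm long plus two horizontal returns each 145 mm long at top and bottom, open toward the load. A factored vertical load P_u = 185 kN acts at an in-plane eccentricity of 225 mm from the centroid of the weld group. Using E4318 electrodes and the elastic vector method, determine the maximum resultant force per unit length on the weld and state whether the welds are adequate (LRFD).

f_max ≈ 1070 N/mm; adequate

E43XX → F_EXX = 430 MPa.
Total weld length L_w = 570 mm. Treat welds as unit-width lines.
Centroid: x̄ = 2×145×72.5 / 570 = 36.89 mm from the vertical weld.
Polar moment about centroid: J = I_x + I_y = [280³/12 + 2×145×140²] + [280×36.89² + 2(145³/12 + 145×35.61²)] = 8770000 mm³.
Direct shear f_v = P/L_w = 185×10³ / 570 = 324.6 N/mm (vertical).
Torsion M = P·e = 185×10³ × 225 = 41625000 N·mm.
Critical point at (x, y) = (108.1, 140) from centroid. f_tx = M·y/J = 664.5 N/mm; f_ty = M·x/J = 513.1 N/mm.
Resultant f_max = √[f_tx² + (f_v + f_ty)²] = √[664.5² + (324.6 + 513.1)²] = 1069 N/mm.
Capacity per unit length: φr_n = 0.75 × 0.6 × 430 × (0.707 × 10) = 1368 N/mm.
1069 ≤ 1368 → adequate.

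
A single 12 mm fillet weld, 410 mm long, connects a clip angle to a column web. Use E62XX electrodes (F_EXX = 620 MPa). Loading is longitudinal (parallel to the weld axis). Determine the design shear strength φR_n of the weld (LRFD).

φR_n ≈ 970 kN

Effective throat t_e = 0.707 × 12 = 8.484 mm.
Total length L = 410 mm; A_we = 8.484 × 410 = 3478 mm².
F_nw = 0.6 F_EXX = 0.6 × 620 = 372 MPa.
φR_n = 0.75 × 372 × 3478 × 10⁻³ = 970.5 kN.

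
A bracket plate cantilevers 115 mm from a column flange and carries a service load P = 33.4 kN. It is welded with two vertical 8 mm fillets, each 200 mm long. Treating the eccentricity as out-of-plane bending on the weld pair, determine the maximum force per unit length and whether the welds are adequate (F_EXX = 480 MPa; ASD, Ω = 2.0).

L_w = 2 × 200 = 400 mm; section modulus (unit throat) S = 2 × L²/6 = 13330 mm².
Direct shear f_v = P/L_w = 33.4×10³/400 = 83.5 N/mm.
Moment M = P × e = 33.4×10³ × 115 = 3841000 N·mm; bending f_b = M/S = 288.1 N/mm.
f_max = √(f_v² + f_b²) = √(83.5² + 288.1²) = 299.9 N/mm.
r_n/Ω = (1/2.0) × 0.6 × 480 × (0.707 × 8) = 814.5 N/mm → adequate.

f_max ≈ 300 N/mm; adequate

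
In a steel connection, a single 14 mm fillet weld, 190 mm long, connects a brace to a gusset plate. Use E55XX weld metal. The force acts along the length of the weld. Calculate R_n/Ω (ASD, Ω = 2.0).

E55XX → F_EXX = 550 MPa.
Effective throat t_e = 0.707 × 14 = 9.898 mm.
Total length L = 190 mm; A_we = 9.898 × 190 = 1881 mm².
F_nw = 0.6 F_EXX = 0.6 × 550 = 330 MPa.
R_n = 330 × 1881 × 10⁻³ = 620.6 kN; R_n/Ω = 620.6/2.0 = 310.3 kN.

R_n/Ω ≈ 310 kN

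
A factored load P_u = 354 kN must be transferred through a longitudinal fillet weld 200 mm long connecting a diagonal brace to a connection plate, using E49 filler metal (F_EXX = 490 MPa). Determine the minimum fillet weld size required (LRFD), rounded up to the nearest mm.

w = 12 mm

Total weld length L = 200 mm.
Required throat t_e = P_u / (φ × 0.6 F_EXX × L) = 354 / (0.75 × 0.6 × 490 × 200 × 10⁻³) = 8.027 mm.
Required leg w = t_e / 0.707 = 11.35 mm → use 12 mm.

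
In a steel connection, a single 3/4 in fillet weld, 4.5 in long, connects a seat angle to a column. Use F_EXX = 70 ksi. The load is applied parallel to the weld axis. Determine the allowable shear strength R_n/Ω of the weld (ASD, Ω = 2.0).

R_n/Ω ≈ 50.1 kip

Effective throat t_e = 0.707 × 0.75 = 0.5302 in.
Total length L = 4.5 in; A_we = 0.5302 × 4.5 = 2.386 in².
F_nw = 0.6 F_EXX = 0.6 × 70 = 42 ksi.
R_n = 42 × 2.386 = 100.2 kip; R_n/Ω = 100.2/2.0 = 50.11 kip.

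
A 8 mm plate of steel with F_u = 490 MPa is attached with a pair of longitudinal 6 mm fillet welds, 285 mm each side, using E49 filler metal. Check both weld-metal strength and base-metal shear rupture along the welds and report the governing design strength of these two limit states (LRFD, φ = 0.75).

E49XX → F_EXX = 490 MPa.
t_e = 0.707 × 6 = 4.242 mm; L = 570 mm.
Weld metal: φR_n = 0.75 × 0.6 × 490 × 4.242 × 570 × 10⁻³ = 533.2 kN.
Base metal (shear rupture): φR_n = 0.75 × 0.6 × 490 × 8 × 570 × 10⁻³ = 1005 kN.
Governing: weld metal.

φR_n ≈ 533 kN (weld metal governs)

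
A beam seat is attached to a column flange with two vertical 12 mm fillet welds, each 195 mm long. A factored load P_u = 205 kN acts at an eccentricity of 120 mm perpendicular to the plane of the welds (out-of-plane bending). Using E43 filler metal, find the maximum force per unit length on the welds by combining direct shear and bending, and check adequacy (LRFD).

f_max ≈ 2010 N/mm; NOT adequate

E43XX → F_EXX = 430 MPa.
L_w = 2 × 195 = 390 mm; section modulus (unit throat) S = 2 × L²/6 = 12680 mm².
Direct shear f_v = P/L_w = 205×10³/390 = 525.6 N/mm.
Moment M = P × e = 205×10³ × 120 = 24600000 N·mm; bending f_b = M/S = 1941 N/mm.
f_max = √(f_v² + f_b²) = √(525.6² + 1941²) = 2011 N/mm.
φr_n = 0.75 × 0.6 × 430 × (0.707 × 12) = 1642 N/mm → NOT adequate.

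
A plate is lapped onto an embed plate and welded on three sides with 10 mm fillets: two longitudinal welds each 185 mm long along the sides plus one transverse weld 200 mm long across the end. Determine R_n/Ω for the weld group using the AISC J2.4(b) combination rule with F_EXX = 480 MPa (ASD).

R_n/Ω ≈ 626 kN

t_e = 0.707 × 10 = 7.07 mm.
R_nwl = 0.6 × 480 × 7.07 × 370 × 10⁻³ = 753.4 kN (longitudinal, 2 welds).
R_nwt = 0.6 × 480 × 7.07 × 200 × 10⁻³ = 407.2 kN (transverse, base value).
(i) R_nwl + R_nwt = 1161 kN; (ii) 0.85 R_nwl + 1.5 R_nwt = 1251 kN.
R_n = max = 1251 kN [governs: (ii)]; R_n/Ω = 625.6 kN.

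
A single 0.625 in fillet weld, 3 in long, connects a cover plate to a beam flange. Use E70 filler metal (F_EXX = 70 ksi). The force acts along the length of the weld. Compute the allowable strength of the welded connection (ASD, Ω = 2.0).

R_n/Ω ≈ 27.8 kips

Effective throat t_e = 0.707 × 0.625 = 0.4419 in.
Total length L = 3 in; A_we = 0.4419 × 3 = 1.326 in².
F_nw = 0.6 F_EXX = 0.6 × 70 = 42 ksi.
R_n = 42 × 1.326 = 55.68 kips; R_n/Ω = 55.68/2.0 = 27.84 kips.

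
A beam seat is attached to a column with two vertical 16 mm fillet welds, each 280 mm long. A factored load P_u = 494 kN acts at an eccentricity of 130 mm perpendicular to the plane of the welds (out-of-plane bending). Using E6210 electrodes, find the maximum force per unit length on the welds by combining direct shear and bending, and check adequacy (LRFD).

f_max ≈ 2610 N/mm; adequate

E62XX → F_EXX = 620 MPa.
L_w = 2 × 280 = 560 mm; section modulus (unit throat) S = 2 × L²/6 = 26130 mm².
Direct shear f_v = P/L_w = 494×10³/560 = 882.1 N/mm.
Moment M = P × e = 494×10³ × 130 = 64220000 N·mm; bending f_b = M/S = 2457 N/mm.
f_max = √(f_v² + f_b²) = √(882.1² + 2457²) = 2611 N/mm.
φr_n = 0.75 × 0.6 × 620 × (0.707 × 16) = 3156 N/mm → adequate.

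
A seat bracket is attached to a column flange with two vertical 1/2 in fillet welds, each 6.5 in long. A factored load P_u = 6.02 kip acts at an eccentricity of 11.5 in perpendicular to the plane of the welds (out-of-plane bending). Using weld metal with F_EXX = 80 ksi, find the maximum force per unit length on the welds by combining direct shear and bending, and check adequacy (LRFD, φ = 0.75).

L_w = 2 × 6.5 = 13 in; section modulus (unit throat) S = 2 × L²/6 = 14.08 in².
Direct shear f_v = P/L_w = 6.02/13 = 0.4631 kip/in.
Moment M = P × e = 6.02 × 11.5 = 69.23 kip·in; bending f_b = M/S = 4.916 kip/in.
f_max = √(f_v² + f_b²) = √(0.4631² + 4.916²) = 4.938 kip/in.
φr_n = 0.75 × 0.6 × 80 × (0.707 × 0.5) = 12.73 kip/in → adequate.

f_max ≈ 4.94 kip/in; adequate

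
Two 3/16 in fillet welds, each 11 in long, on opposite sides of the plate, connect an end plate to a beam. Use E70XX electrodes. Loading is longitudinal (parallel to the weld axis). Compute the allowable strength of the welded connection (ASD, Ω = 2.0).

E70XX → F_EXX = 70 ksi.
Effective throat t_e = 0.707 × 0.1875 = 0.1326 in.
Total length L = 22 in; A_we = 0.1326 × 22 = 2.916 in².
F_nw = 0.6 F_EXX = 0.6 × 70 = 42 ksi.
R_n = 42 × 2.916 = 122.5 kips; R_n/Ω = 122.5/2.0 = 61.24 kips.

R_n/Ω ≈ 61.2 kips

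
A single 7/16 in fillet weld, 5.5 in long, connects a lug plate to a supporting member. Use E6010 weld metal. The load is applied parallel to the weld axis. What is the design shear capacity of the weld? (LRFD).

φR_n ≈ 45.9 kip

E60XX → F_EXX = 60 ksi.
Effective throat t_e = 0.707 × 0.4375 = 0.3093 in.
Total length L = 5.5 in; A_we = 0.3093 × 5.5 = 1.701 in².
F_nw = 0.6 F_EXX = 0.6 × 60 = 36 ksi.
φR_n = 0.75 × 36 × 1.701 = 45.93 kip.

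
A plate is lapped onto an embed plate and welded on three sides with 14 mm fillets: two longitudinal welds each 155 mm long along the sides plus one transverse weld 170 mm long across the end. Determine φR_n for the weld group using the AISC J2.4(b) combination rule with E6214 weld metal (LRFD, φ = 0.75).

φR_n ≈ 1430 kN

E62XX → F_EXX = 620 MPa.
t_e = 0.707 × 14 = 9.898 mm.
R_nwl = 0.6 × 620 × 9.898 × 310 × 10⁻³ = 1141 kN (longitudinal, 2 welds).
R_nwt = 0.6 × 620 × 9.898 × 170 × 10⁻³ = 625.9 kN (transverse, base value).
(i) R_nwl + R_nwt = 1767 kN; (ii) 0.85 R_nwl + 1.5 R_nwt = 1909 kN.
R_n = max = 1909 kN [governs: (ii)]; φR_n = 1432 kN.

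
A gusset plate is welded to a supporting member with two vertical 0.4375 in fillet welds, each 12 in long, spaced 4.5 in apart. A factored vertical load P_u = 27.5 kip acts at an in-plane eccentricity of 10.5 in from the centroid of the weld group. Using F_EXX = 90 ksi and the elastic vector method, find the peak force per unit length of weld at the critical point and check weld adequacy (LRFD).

f_max ≈ 5.04 kip/in; adequate

Total weld length L_w = 24 in. Treat welds as unit-width lines.
Polar moment about centroid: J = 2[d³/12 + d(b/2)²] = 2[12³/12 + 12×2.25²] = 409.5 in³.
Direct shear f_v = P/L_w = 27.5 / 24 = 1.146 kip/in (vertical).
Torsion M = P·e = 27.5 × 10.5 = 288.75 kip·in.
Critical point at (x, y) = (2.25, 6) from centroid. f_tx = M·y/J = 4.231 kip/in; f_ty = M·x/J = 1.587 kip/in.
Resultant f_max = √[f_tx² + (f_v + f_ty)²] = √[4.231² + (1.146 + 1.587)²] = 5.036 kip/in.
Capacity per unit length: φr_n = 0.75 × 0.6 × 90 × (0.707 × 0.4375) = 12.53 kip/in.
5.036 ≤ 12.53 → adequate.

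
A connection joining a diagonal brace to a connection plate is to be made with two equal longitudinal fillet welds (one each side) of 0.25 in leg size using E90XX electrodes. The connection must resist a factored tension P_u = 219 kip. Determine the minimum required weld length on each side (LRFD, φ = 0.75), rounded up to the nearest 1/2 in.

E90XX → F_EXX = 90 ksi.
Throat t_e = 0.707 × 0.25 = 0.1767 in.
φr_n = 0.75 × 0.6 × 90 × 0.1767 = 7.158 kip/in.
L_req = P_u / φr_n = 219 / 7.158 = 30.59 in total.
Per side: 30.59 / 2 = 15.3 in.
Round up → use L = 15.5 in on each side.

L = 15.5 in on each side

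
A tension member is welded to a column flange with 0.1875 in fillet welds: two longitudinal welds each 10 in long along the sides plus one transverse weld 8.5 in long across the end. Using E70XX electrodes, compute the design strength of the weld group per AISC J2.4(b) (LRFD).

φR_n ≈ 124 kips

E70XX → F_EXX = 70 ksi.
t_e = 0.707 × 0.1875 = 0.1326 in.
R_nwl = 0.6 × 70 × 0.1326 × 20 = 111.4 kips (longitudinal, 2 welds).
R_nwt = 0.6 × 70 × 0.1326 × 8.5 = 47.32 kips (transverse, base value).
(i) R_nwl + R_nwt = 158.7 kips; (ii) 0.85 R_nwl + 1.5 R_nwt = 165.6 kips.
R_n = max = 165.6 kips [governs: (ii)]; φR_n = 124.2 kips.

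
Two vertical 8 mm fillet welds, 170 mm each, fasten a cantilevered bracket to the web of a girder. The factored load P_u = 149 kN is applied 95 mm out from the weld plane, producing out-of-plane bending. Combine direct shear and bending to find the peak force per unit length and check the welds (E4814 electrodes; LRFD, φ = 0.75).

f_max ≈ 1530 N/mm; NOT adequate

E48XX → F_EXX = 480 MPa.
L_w = 2 × 170 = 340 mm; section modulus (unit throat) S = 2 × L²/6 = 9633 mm².
Direct shear f_v = P/L_w = 149×10³/340 = 438.2 N/mm.
Moment M = P × e = 149×10³ × 95 = 14155000 N·mm; bending f_b = M/S = 1469 N/mm.
f_max = √(f_v² + f_b²) = √(438.2² + 1469²) = 1533 N/mm.
φr_n = 0.75 × 0.6 × 480 × (0.707 × 8) = 1222 N/mm → NOT adequate.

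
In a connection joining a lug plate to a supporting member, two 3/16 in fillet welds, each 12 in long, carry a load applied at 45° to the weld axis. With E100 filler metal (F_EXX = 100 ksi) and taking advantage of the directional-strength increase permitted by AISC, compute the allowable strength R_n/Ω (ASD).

R_n/Ω ≈ 124 kip

t_e = 0.707 × 0.1875 = 0.1326 in; A_we = 0.1326 × 24 = 3.181 in².
Directional factor: 1.0 + 0.5 sin^1.5(45°) = 1.297.
F_nw = 0.6 × 100 × 1.297 = 77.84 ksi.
R_n/Ω = (77.84 × 3.181) / 2.0 = 123.8 kip.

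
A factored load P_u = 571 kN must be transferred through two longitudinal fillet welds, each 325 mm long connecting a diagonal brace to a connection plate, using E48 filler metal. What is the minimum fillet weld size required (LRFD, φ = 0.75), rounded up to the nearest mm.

E48XX → F_EXX = 480 MPa.
Total weld length L = 650 mm.
Required throat t_e = P_u / (φ × 0.6 F_EXX × L) = 571 / (0.75 × 0.6 × 480 × 650 × 10⁻³) = 4.067 mm.
Required leg w = t_e / 0.707 = 5.752 mm → use 6 mm.

w = 6 mm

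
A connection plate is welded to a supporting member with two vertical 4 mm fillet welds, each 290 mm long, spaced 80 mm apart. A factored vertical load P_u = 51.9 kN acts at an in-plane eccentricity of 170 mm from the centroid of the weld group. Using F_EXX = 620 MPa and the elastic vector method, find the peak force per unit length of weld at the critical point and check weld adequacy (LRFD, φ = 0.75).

Total weld length L_w = 580 mm. Treat welds as unit-width lines.
Polar moment about centroid: J = 2[d³/12 + d(b/2)²] = 2[290³/12 + 290×40²] = 4993000 mm³.
Direct shear f_v = P/L_w = 51.9×10³ / 580 = 89.48 N/mm (vertical).
Torsion M = P·e = 51.9×10³ × 170 = 8823000 N·mm.
Critical point at (x, y) = (40, 145) from centroid. f_tx = M·y/J = 256.2 N/mm; f_ty = M·x/J = 70.69 N/mm.
Resultant f_max = √[f_tx² + (f_v + f_ty)²] = √[256.2² + (89.48 + 70.69)²] = 302.2 N/mm.
Capacity per unit length: φr_n = 0.75 × 0.6 × 620 × (0.707 × 4) = 789 N/mm.
302.2 ≤ 789 → adequate.

f_max ≈ 302 N/mm; adequate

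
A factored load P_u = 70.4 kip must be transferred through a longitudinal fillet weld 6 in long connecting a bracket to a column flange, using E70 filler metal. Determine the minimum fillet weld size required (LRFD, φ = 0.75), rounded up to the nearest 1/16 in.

w = 9/16 in

E70XX → F_EXX = 70 ksi.
Total weld length L = 6 in.
Required throat t_e = P_u / (φ × 0.6 F_EXX × L) = 70.4 / (0.75 × 0.6 × 70 × 6) = 0.3725 in.
Required leg w = t_e / 0.707 = 0.5269 in → use 9/16 in.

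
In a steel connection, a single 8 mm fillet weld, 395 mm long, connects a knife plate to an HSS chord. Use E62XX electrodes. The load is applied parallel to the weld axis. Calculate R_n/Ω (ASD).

R_n/Ω ≈ 416 kN

E62XX → F_EXX = 620 MPa.
Effective throat t_e = 0.707 × 8 = 5.656 mm.
Total length L = 395 mm; A_we = 5.656 × 395 = 2234 mm².
F_nw = 0.6 F_EXX = 0.6 × 620 = 372 MPa.
R_n = 372 × 2234 × 10⁻³ = 831.1 kN; R_n/Ω = 831.1/2.0 = 415.5 kN.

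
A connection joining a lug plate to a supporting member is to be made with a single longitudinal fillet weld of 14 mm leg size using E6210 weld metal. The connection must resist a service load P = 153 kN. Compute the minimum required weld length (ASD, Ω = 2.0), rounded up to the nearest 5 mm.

E62XX → F_EXX = 620 MPa.
Throat t_e = 0.707 × 14 = 9.898 mm.
r_n/Ω = (0.6 × 620 × 9.898) / 2.0 = 1841 N/mm = 1.841 kN/mm.
L_req = P / (r_n/Ω) = 153 / 1.841 = 83.11 mm total.
Round up → use L = 85 mm.

L = 85 mm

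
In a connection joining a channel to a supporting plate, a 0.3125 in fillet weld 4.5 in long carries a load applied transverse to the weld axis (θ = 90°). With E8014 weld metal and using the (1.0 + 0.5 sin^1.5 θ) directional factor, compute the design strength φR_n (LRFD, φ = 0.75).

E80XX → F_EXX = 80 ksi.
t_e = 0.707 × 0.3125 = 0.2209 in; A_we = 0.2209 × 4.5 = 0.9942 in².
Directional factor: 1.0 + 0.5 sin^1.5(90°) = 1.5.
F_nw = 0.6 × 80 × 1.5 = 72 ksi.
φR_n = 0.75 × 72 × 0.9942 = 53.69 kips.

φR_n ≈ 53.7 kips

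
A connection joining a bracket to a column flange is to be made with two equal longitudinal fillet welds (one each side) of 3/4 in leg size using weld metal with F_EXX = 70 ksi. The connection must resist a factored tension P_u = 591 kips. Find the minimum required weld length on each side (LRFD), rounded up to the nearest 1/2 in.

L = 18 in on each side

Throat t_e = 0.707 × 0.75 = 0.5302 in.
φr_n = 0.75 × 0.6 × 70 × 0.5302 = 16.7 kips/in.
L_req = P_u / φr_n = 591 / 16.7 = 35.38 in total.
Per side: 35.38 / 2 = 17.69 in.
Round up → use L = 18 in on each side.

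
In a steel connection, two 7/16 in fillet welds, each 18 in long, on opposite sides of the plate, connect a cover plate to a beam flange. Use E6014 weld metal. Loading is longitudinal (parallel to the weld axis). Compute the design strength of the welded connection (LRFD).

E60XX → F_EXX = 60 ksi.
Effective throat t_e = 0.707 × 0.4375 = 0.3093 in.
Total length L = 36 in; A_we = 0.3093 × 36 = 11.14 in².
F_nw = 0.6 F_EXX = 0.6 × 60 = 36 ksi.
φR_n = 0.75 × 36 × 11.14 = 300.7 kips.

φR_n ≈ 301 kips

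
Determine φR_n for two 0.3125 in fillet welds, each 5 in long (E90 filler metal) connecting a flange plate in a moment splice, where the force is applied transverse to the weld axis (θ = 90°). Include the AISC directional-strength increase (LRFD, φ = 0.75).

E90XX → F_EXX = 90 ksi.
t_e = 0.707 × 0.3125 = 0.2209 in; A_we = 0.2209 × 10 = 2.209 in².
Directional factor: 1.0 + 0.5 sin^1.5(90°) = 1.5.
F_nw = 0.6 × 90 × 1.5 = 81 ksi.
φR_n = 0.75 × 81 × 2.209 = 134.2 kip.

φR_n ≈ 134 kip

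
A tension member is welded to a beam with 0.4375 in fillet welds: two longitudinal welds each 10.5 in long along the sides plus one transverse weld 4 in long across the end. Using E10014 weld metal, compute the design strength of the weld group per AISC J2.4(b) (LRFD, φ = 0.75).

E100XX → F_EXX = 100 ksi.
t_e = 0.707 × 0.4375 = 0.3093 in.
R_nwl = 0.6 × 100 × 0.3093 × 21 = 389.7 kip (longitudinal, 2 welds).
R_nwt = 0.6 × 100 × 0.3093 × 4 = 74.23 kip (transverse, base value).
(i) R_nwl + R_nwt = 464 kip; (ii) 0.85 R_nwl + 1.5 R_nwt = 442.6 kip.
R_n = max = 464 kip [governs: (i)]; φR_n = 348 kip.

φR_n ≈ 348 kip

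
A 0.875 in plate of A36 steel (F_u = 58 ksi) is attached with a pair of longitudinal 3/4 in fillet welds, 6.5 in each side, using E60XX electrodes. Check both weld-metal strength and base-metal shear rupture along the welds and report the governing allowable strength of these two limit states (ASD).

E60XX → F_EXX = 60 ksi.
t_e = 0.707 × 0.75 = 0.5302 in; L = 13 in.
Weld metal: R_n/Ω = (1/2.0) × 0.6 × 60 × 0.5302 × 13 = 124.1 kips.
Base metal (shear rupture): R_n/Ω = (1/2.0) × 0.6 × 58 × 0.875 × 13 = 197.9 kips.
Governing: weld metal.

R_n/Ω ≈ 124 kips (weld metal governs)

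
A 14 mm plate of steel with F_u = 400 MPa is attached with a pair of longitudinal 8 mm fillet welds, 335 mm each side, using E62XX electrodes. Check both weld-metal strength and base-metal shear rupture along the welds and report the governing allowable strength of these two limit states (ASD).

E62XX → F_EXX = 620 MPa.
t_e = 0.707 × 8 = 5.656 mm; L = 670 mm.
Weld metal: R_n/Ω = (1/2.0) × 0.6 × 620 × 5.656 × 670 × 10⁻³ = 704.9 kN.
Base metal (shear rupture): R_n/Ω = (1/2.0) × 0.6 × 400 × 14 × 670 × 10⁻³ = 1126 kN.
Governing: weld metal.

R_n/Ω ≈ 705 kN (weld metal governs)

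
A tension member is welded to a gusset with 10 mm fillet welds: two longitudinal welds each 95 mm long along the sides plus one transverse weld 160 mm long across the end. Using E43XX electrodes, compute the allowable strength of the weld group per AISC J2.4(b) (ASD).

R_n/Ω ≈ 366 kN

E43XX → F_EXX = 430 MPa.
t_e = 0.707 × 10 = 7.07 mm.
R_nwl = 0.6 × 430 × 7.07 × 190 × 10⁻³ = 346.6 kN (longitudinal, 2 welds).
R_nwt = 0.6 × 430 × 7.07 × 160 × 10⁻³ = 291.8 kN (transverse, base value).
(i) R_nwl + R_nwt = 638.4 kN; (ii) 0.85 R_nwl + 1.5 R_nwt = 732.4 kN.
R_n = max = 732.4 kN [governs: (ii)]; R_n/Ω = 366.2 kN.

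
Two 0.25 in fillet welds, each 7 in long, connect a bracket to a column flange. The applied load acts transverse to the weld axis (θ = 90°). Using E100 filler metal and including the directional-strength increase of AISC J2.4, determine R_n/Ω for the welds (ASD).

E100XX → F_EXX = 100 ksi.
t_e = 0.707 × 0.25 = 0.1767 in; A_we = 0.1767 × 14 = 2.474 in².
Directional factor: 1.0 + 0.5 sin^1.5(90°) = 1.5.
F_nw = 0.6 × 100 × 1.5 = 90 ksi.
R_n/Ω = (90 × 2.474) / 2.0 = 111.4 kips.

R_n/Ω ≈ 111 kips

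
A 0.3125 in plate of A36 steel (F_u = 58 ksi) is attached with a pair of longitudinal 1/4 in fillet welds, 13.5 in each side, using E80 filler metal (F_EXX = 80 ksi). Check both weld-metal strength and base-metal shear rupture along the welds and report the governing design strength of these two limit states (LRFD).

φR_n ≈ 172 kip (weld metal governs)

t_e = 0.707 × 0.25 = 0.1767 in; L = 27 in.
Weld metal: φR_n = 0.75 × 0.6 × 80 × 0.1767 × 27 = 171.8 kip.
Base metal (shear rupture): φR_n = 0.75 × 0.6 × 58 × 0.3125 × 27 = 220.2 kip.
Governing: weld metal.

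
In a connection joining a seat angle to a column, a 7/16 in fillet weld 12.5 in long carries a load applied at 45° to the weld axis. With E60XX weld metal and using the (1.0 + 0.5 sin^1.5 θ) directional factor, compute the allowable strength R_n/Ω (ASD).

R_n/Ω ≈ 90.3 kip

E60XX → F_EXX = 60 ksi.
t_e = 0.707 × 0.4375 = 0.3093 in; A_we = 0.3093 × 12.5 = 3.866 in².
Directional factor: 1.0 + 0.5 sin^1.5(45°) = 1.297.
F_nw = 0.6 × 60 × 1.297 = 46.7 ksi.
R_n/Ω = (46.7 × 3.866) / 2.0 = 90.29 kip.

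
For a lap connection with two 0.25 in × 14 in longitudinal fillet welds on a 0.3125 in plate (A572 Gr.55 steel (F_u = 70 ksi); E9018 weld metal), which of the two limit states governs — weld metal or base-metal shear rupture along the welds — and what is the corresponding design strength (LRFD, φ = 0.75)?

E90XX → F_EXX = 90 ksi.
t_e = 0.707 × 0.25 = 0.1767 in; L = 28 in.
Weld metal: φR_n = 0.75 × 0.6 × 90 × 0.1767 × 28 = 200.4 kips.
Base metal (shear rupture): φR_n = 0.75 × 0.6 × 70 × 0.3125 × 28 = 275.6 kips.
Governing: weld metal.

φR_n ≈ 200 kips (weld metal governs)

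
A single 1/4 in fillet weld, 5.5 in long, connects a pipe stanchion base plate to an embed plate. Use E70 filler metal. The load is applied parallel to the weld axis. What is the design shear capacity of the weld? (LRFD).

φR_n ≈ 30.6 kips

E70XX → F_EXX = 70 ksi.
Effective throat t_e = 0.707 × 0.25 = 0.1767 in.
Total length L = 5.5 in; A_we = 0.1767 × 5.5 = 0.9721 in².
F_nw = 0.6 F_EXX = 0.6 × 70 = 42 ksi.
φR_n = 0.75 × 42 × 0.9721 = 30.62 kips.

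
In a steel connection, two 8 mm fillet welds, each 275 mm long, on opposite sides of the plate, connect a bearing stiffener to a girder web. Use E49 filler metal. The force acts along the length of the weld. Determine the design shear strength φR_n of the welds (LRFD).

E49XX → F_EXX = 490 MPa.
Effective throat t_e = 0.707 × 8 = 5.656 mm.
Total length L = 550 mm; A_we = 5.656 × 550 = 3111 mm².
F_nw = 0.6 F_EXX = 0.6 × 490 = 294 MPa.
φR_n = 0.75 × 294 × 3111 × 10⁻³ = 685.9 kN.

φR_n ≈ 686 kN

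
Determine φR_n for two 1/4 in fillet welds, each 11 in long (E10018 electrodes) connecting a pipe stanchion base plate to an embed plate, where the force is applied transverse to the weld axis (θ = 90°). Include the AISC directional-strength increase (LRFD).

E100XX → F_EXX = 100 ksi.
t_e = 0.707 × 0.25 = 0.1767 in; A_we = 0.1767 × 22 = 3.888 in².
Directional factor: 1.0 + 0.5 sin^1.5(90°) = 1.5.
F_nw = 0.6 × 100 × 1.5 = 90 ksi.
φR_n = 0.75 × 90 × 3.888 = 262.5 kips.

φR_n ≈ 262 kips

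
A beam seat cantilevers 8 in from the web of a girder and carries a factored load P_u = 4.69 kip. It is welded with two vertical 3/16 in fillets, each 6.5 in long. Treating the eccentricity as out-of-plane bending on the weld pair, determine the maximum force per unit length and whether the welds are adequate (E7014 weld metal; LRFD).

f_max ≈ 2.69 kip/in; adequate

E70XX → F_EXX = 70 ksi.
L_w = 2 × 6.5 = 13 in; section modulus (unit throat) S = 2 × L²/6 = 14.08 in².
Direct shear f_v = P/L_w = 4.69/13 = 0.3608 kip/in.
Moment M = P × e = 4.69 × 8 = 37.52 kip·in; bending f_b = M/S = 2.664 kip/in.
f_max = √(f_v² + f_b²) = √(0.3608² + 2.664²) = 2.688 kip/in.
φr_n = 0.75 × 0.6 × 70 × (0.707 × 0.1875) = 4.176 kip/in → adequate.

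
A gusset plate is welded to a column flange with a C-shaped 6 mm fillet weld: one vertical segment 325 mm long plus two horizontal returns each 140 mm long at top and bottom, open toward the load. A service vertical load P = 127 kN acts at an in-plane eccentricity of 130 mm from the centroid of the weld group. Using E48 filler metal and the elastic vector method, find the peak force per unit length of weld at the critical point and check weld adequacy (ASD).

E48XX → F_EXX = 480 MPa.
Total weld length L_w = 605 mm. Treat welds as unit-width lines.
Centroid: x̄ = 2×140×70 / 605 = 32.4 mm from the vertical weld.
Polar moment about centroid: J = I_x + I_y = [325³/12 + 2×140×162.5²] + [325×32.4² + 2(140³/12 + 140×37.6²)] = 11450000 mm³.
Direct shear f_v = P/L_w = 127×10³ / 605 = 209.9 N/mm (vertical).
Torsion M = P·e = 127×10³ × 130 = 16510000 N·mm.
Critical point at (x, y) = (107.6, 162.5) from centroid. f_tx = M·y/J = 234.3 N/mm; f_ty = M·x/J = 155.2 N/mm.
Resultant f_max = √[f_tx² + (f_v + f_ty)²] = √[234.3² + (209.9 + 155.2)²] = 433.8 N/mm.
Capacity per unit length: r_n/Ω = (1/2.0) × 0.6 × 480 × (0.707 × 6) = 610.8 N/mm.
433.8 ≤ 610.8 → adequate.

f_max ≈ 434 N/mm; adequate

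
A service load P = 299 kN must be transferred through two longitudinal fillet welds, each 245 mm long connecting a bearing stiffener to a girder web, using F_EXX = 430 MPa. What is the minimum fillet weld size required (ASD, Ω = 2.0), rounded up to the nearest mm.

Total weld length L = 490 mm.
Required throat t_e = P × Ω / (0.6 F_EXX × L) = 299 × 2.0 / (0.6 × 430 × 490 × 10⁻³) = 4.73 mm.
Required leg w = t_e / 0.707 = 6.691 mm → use 7 mm.

w = 7 mm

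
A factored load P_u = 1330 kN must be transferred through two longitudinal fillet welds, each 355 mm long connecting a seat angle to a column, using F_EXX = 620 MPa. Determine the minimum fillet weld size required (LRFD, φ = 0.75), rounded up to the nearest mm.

Total weld length L = 710 mm.
Required throat t_e = P_u / (φ × 0.6 F_EXX × L) = 1330 / (0.75 × 0.6 × 620 × 710 × 10⁻³) = 6.714 mm.
Required leg w = t_e / 0.707 = 9.497 mm → use 10 mm.

w = 10 mm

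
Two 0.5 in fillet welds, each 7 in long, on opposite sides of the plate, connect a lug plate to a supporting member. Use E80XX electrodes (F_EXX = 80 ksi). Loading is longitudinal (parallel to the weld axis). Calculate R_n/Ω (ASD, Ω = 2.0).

R_n/Ω ≈ 119 kip

Effective throat t_e = 0.707 × 0.5 = 0.3535 in.
Total length L = 14 in; A_we = 0.3535 × 14 = 4.949 in².
F_nw = 0.6 F_EXX = 0.6 × 80 = 48 ksi.
R_n = 48 × 4.949 = 237.6 kip; R_n/Ω = 237.6/2.0 = 118.8 kip.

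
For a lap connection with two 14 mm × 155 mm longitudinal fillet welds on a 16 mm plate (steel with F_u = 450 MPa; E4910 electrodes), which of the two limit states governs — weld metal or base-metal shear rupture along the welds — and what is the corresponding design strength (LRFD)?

φR_n ≈ 677 kN (weld metal governs)

E49XX → F_EXX = 490 MPa.
t_e = 0.707 × 14 = 9.898 mm; L = 310 mm.
Weld metal: φR_n = 0.75 × 0.6 × 490 × 9.898 × 310 × 10⁻³ = 676.6 kN.
Base metal (shear rupture): φR_n = 0.75 × 0.6 × 450 × 16 × 310 × 10⁻³ = 1004 kN.
Governing: weld metal.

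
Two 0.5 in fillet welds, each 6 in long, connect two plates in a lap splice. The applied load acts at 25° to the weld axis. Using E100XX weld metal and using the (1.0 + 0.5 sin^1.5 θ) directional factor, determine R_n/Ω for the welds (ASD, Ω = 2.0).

R_n/Ω ≈ 145 kips

E100XX → F_EXX = 100 ksi.
t_e = 0.707 × 0.5 = 0.3535 in; A_we = 0.3535 × 12 = 4.242 in².
Directional factor: 1.0 + 0.5 sin^1.5(25°) = 1.137.
F_nw = 0.6 × 100 × 1.137 = 68.24 ksi.
R_n/Ω = (68.24 × 4.242) / 2.0 = 144.7 kips.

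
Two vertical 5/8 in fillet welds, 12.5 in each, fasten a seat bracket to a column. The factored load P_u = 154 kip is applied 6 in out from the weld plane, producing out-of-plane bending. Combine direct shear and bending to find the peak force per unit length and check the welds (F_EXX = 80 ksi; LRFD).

L_w = 2 × 12.5 = 25 in; section modulus (unit throat) S = 2 × L²/6 = 52.08 in².
Direct shear f_v = P/L_w = 154/25 = 6.16 kip/in.
Moment M = P × e = 154 × 6 = 924 kip·in; bending f_b = M/S = 17.74 kip/in.
f_max = √(f_v² + f_b²) = √(6.16² + 17.74²) = 18.78 kip/in.
φr_n = 0.75 × 0.6 × 80 × (0.707 × 0.625) = 15.91 kip/in → NOT adequate.

f_max ≈ 18.8 kip/in; NOT adequate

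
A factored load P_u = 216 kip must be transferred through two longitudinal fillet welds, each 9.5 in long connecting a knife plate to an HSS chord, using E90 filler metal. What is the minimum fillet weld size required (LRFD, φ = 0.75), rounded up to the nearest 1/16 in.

E90XX → F_EXX = 90 ksi.
Total weld length L = 19 in.
Required throat t_e = P_u / (φ × 0.6 F_EXX × L) = 216 / (0.75 × 0.6 × 90 × 19) = 0.2807 in.
Required leg w = t_e / 0.707 = 0.397 in → use 7/16 in.

w = 7/16 in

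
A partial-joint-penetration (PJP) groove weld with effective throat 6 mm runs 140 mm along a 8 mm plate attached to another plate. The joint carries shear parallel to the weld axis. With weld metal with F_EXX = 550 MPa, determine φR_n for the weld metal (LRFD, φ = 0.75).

Effective throat (given) t_e = 6 mm.
A_we = 6 × 140 = 840 mm².
F_nw = 0.6 F_EXX = 330 MPa.
φR_n = 0.75 × 330 × 840 × 10⁻³ = 207.9 kN.

φR_n ≈ 208 kN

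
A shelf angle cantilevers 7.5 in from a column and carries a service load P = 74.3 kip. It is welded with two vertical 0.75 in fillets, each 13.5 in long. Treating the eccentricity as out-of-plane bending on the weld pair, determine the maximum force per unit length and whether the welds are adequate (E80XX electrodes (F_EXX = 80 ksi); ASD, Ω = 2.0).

L_w = 2 × 13.5 = 27 in; section modulus (unit throat) S = 2 × L²/6 = 60.75 in².
Direct shear f_v = P/L_w = 74.3/27 = 2.752 kip/in.
Moment M = P × e = 74.3 × 7.5 = 557.25 kip·in; bending f_b = M/S = 9.173 kip/in.
f_max = √(f_v² + f_b²) = √(2.752² + 9.173²) = 9.577 kip/in.
r_n/Ω = (1/2.0) × 0.6 × 80 × (0.707 × 0.75) = 12.73 kip/in → adequate.

f_max ≈ 9.58 kip/in; adequate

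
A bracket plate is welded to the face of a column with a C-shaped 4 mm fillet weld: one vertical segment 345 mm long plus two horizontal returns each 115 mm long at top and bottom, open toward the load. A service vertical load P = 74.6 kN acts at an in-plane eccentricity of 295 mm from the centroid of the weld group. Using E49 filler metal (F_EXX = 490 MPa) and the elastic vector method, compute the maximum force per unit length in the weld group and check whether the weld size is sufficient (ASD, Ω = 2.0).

f_max ≈ 467 N/mm; NOT adequate

Total weld length L_w = 575 mm. Treat welds as unit-width lines.
Centroid: x̄ = 2×115×57.5 / 575 = 23 mm from the vertical weld.
Polar moment about centroid: J = I_x + I_y = [345³/12 + 2×115×172.5²] + [345×23² + 2(115³/12 + 115×34.5²)] = 10980000 mm³.
Direct shear f_v = P/L_w = 74.6×10³ / 575 = 129.7 N/mm (vertical).
Torsion M = P·e = 74.6×10³ × 295 = 22007000 N·mm.
Critical point at (x, y) = (92, 172.5) from centroid. f_tx = M·y/J = 345.9 N/mm; f_ty = M·x/J = 184.5 N/mm.
Resultant f_max = √[f_tx² + (f_v + f_ty)²] = √[345.9² + (129.7 + 184.5)²] = 467.3 N/mm.
Capacity per unit length: r_n/Ω = (1/2.0) × 0.6 × 490 × (0.707 × 4) = 415.7 N/mm.
467.3 > 415.7 → NOT adequate.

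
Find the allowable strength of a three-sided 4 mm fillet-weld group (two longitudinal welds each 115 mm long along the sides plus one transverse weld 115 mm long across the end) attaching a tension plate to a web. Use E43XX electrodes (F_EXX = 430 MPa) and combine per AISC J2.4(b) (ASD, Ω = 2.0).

R_n/Ω ≈ 134 kN

t_e = 0.707 × 4 = 2.828 mm.
R_nwl = 0.6 × 430 × 2.828 × 230 × 10⁻³ = 167.8 kN (longitudinal, 2 welds).
R_nwt = 0.6 × 430 × 2.828 × 115 × 10⁻³ = 83.91 kN (transverse, base value).
(i) R_nwl + R_nwt = 251.7 kN; (ii) 0.85 R_nwl + 1.5 R_nwt = 268.5 kN.
R_n = max = 268.5 kN [governs: (ii)]; R_n/Ω = 134.3 kN.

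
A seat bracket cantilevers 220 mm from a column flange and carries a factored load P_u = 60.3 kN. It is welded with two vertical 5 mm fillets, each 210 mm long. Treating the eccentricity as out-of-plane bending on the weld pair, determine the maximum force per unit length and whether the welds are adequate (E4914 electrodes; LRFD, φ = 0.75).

E49XX → F_EXX = 490 MPa.
L_w = 2 × 210 = 420 mm; section modulus (unit throat) S = 2 × L²/6 = 14700 mm².
Direct shear f_v = P/L_w = 60.3×10³/420 = 143.6 N/mm.
Moment M = P × e = 60.3×10³ × 220 = 13266000 N·mm; bending f_b = M/S = 902.4 N/mm.
f_max = √(f_v² + f_b²) = √(143.6² + 902.4²) = 913.8 N/mm.
φr_n = 0.75 × 0.6 × 490 × (0.707 × 5) = 779.5 N/mm → NOT adequate.

f_max ≈ 914 N/mm; NOT adequate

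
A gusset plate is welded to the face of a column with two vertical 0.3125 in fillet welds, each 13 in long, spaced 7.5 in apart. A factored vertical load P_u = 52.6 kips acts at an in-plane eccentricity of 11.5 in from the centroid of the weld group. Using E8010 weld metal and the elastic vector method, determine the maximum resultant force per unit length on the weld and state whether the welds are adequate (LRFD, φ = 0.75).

E80XX → F_EXX = 80 ksi.
Total weld length L_w = 26 in. Treat welds as unit-width lines.
Polar moment about centroid: J = 2[d³/12 + d(b/2)²] = 2[13³/12 + 13×3.75²] = 731.8 in³.
Direct shear f_v = P/L_w = 52.6 / 26 = 2.023 kip/in (vertical).
Torsion M = P·e = 52.6 × 11.5 = 604.9 kip·in.
Critical point at (x, y) = (3.75, 6.5) from centroid. f_tx = M·y/J = 5.373 kip/in; f_ty = M·x/J = 3.1 kip/in.
Resultant f_max = √[f_tx² + (f_v + f_ty)²] = √[5.373² + (2.023 + 3.1)²] = 7.424 kip/in.
Capacity per unit length: φr_n = 0.75 × 0.6 × 80 × (0.707 × 0.3125) = 7.954 kip/in.
7.424 ≤ 7.954 → adequate.

f_max ≈ 7.42 kip/in; adequate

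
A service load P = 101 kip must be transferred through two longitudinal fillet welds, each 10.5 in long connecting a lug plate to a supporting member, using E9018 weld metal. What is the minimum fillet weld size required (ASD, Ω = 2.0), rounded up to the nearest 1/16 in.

E90XX → F_EXX = 90 ksi.
Total weld length L = 21 in.
Required throat t_e = P × Ω / (0.6 F_EXX × L) = 101 × 2.0 / (0.6 × 90 × 21) = 0.1781 in.
Required leg w = t_e / 0.707 = 0.252 in → use 5/16 in.

w = 5/16 in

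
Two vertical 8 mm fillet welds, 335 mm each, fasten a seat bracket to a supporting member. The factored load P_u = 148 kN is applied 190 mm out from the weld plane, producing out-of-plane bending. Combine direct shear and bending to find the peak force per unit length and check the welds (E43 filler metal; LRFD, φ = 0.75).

f_max ≈ 783 N/mm; adequate

E43XX → F_EXX = 430 MPa.
L_w = 2 × 335 = 670 mm; section modulus (unit throat) S = 2 × L²/6 = 37410 mm².
Direct shear f_v = P/L_w = 148×10³/670 = 220.9 N/mm.
Moment M = P × e = 148×10³ × 190 = 28120000 N·mm; bending f_b = M/S = 751.7 N/mm.
f_max = √(f_v² + f_b²) = √(220.9² + 751.7²) = 783.5 N/mm.
φr_n = 0.75 × 0.6 × 430 × (0.707 × 8) = 1094 N/mm → adequate.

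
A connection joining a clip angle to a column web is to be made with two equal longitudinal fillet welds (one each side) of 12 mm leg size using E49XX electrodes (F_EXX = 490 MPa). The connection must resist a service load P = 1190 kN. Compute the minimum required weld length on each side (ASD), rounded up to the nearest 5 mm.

L = 480 mm on each side

Throat t_e = 0.707 × 12 = 8.484 mm.
r_n/Ω = (0.6 × 490 × 8.484) / 2.0 = 1247 N/mm = 1.247 kN/mm.
L_req = P / (r_n/Ω) = 1190 / 1.247 = 954.2 mm total.
Per side: 954.2 / 2 = 477.1 mm.
Round up → use L = 480 mm on each side.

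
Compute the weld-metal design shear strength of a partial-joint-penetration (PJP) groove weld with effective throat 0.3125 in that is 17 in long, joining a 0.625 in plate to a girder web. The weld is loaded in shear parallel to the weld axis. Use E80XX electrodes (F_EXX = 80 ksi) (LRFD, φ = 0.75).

Effective throat (given) t_e = 0.3125 in.
A_we = 0.3125 × 17 = 5.312 in².
F_nw = 0.6 F_EXX = 48 ksi.
φR_n = 0.75 × 48 × 5.312 = 191.2 kip.

φR_n ≈ 191 kip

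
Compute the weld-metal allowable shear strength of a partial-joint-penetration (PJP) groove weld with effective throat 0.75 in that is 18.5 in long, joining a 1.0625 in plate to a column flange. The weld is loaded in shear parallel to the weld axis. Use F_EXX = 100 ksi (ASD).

Effective throat (given) t_e = 0.75 in.
A_we = 0.75 × 18.5 = 13.88 in².
F_nw = 0.6 F_EXX = 60 ksi.
R_n/Ω = (60 × 13.88) / 2.0 = 416.2 kips.

R_n/Ω ≈ 416 kips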